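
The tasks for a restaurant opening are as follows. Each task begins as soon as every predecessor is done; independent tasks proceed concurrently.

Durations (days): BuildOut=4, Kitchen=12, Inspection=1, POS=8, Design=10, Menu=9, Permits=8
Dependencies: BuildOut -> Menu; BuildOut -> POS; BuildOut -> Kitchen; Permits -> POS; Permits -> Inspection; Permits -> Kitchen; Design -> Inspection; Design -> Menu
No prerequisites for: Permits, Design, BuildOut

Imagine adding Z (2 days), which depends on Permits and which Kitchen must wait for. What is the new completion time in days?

22

Originally the restaurant opening takes 20 days.
With Z inserted, Kitchen now waits for max(BuildOut, Permits, Z).
New critical path: Permits→Z→Kitchen = 8+2+12 = 22 ⇒ 22 days.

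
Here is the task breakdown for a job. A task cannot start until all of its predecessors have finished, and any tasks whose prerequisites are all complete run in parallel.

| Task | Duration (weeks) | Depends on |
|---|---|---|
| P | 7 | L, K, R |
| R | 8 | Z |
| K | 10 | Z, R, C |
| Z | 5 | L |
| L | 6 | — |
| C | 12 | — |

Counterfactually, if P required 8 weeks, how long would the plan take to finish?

As given, the longest chain is L→Z→R→K→P = 6+5+8+10+7 = 36, so the finish is 36 weeks.
P lies on that path, so at 8 weeks the path becomes 37 weeks.
No other chain overtakes it, so the finish is 37 weeks.

37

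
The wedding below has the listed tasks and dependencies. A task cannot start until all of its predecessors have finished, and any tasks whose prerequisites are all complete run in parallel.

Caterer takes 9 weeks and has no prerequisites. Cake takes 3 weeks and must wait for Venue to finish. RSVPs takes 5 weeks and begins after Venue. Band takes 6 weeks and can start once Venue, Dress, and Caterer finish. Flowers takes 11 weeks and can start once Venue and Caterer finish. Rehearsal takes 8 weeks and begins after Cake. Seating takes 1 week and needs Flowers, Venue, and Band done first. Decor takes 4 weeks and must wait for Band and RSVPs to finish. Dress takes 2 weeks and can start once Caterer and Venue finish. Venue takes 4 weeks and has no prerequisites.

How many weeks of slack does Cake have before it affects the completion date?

6

Caterer→Dress→Band→Decor = 9+2+6+4 = 21 sets the makespan at 21 weeks.
The longest chain containing Cake totals 15 weeks.
So Cake can slip 13 − 7 = 6 weeks.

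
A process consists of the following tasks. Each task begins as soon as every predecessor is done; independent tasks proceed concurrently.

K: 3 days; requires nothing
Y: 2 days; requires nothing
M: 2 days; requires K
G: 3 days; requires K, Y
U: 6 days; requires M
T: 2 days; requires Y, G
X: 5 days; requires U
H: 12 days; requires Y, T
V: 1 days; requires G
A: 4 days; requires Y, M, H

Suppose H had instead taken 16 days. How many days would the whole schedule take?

28

Baseline: K→G→T→H→A = 3+3+2+12+4 = 24 → 24 days.
H lies on that path, so at 16 days the path becomes 28 days.
The critical path is still K→G→T→H→A; finish is now 28 days.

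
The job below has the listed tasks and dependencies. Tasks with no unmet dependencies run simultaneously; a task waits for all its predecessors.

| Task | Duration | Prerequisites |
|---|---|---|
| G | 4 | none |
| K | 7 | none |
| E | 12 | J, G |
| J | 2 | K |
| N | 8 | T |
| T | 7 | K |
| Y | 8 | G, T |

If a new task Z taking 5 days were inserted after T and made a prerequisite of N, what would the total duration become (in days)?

Originally the job takes 22 days.
With Z inserted, N now waits for max(T, Z).
New critical path: K→T→Z→N = 7+7+5+8 = 27 ⇒ 27 days.

27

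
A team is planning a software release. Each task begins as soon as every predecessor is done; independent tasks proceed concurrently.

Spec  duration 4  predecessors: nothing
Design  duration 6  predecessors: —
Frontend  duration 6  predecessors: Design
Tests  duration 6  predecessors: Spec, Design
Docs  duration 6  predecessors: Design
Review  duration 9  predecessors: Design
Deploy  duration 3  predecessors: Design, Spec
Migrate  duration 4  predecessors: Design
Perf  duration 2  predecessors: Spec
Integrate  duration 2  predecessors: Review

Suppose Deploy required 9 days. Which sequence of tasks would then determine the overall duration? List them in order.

Baseline: Design→Review→Integrate = 6+9+2 = 17 → 17 days.
Deploy has 8 days of float (longest path through it is 9).
No other chain overtakes it, so the finish is 17 days.

Design, Review, Integrate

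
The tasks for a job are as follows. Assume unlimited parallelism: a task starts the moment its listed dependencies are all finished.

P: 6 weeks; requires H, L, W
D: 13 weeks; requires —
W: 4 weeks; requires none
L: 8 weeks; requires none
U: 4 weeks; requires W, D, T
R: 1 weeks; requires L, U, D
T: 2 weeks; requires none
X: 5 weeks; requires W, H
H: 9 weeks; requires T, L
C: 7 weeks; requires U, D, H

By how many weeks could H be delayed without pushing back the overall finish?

L→H→C = 8+9+7 = 24 sets the makespan at 24 weeks.
H finishes as early as 17 and must finish by 17.
So H can slip 17 − 17 = 0 weeks.

0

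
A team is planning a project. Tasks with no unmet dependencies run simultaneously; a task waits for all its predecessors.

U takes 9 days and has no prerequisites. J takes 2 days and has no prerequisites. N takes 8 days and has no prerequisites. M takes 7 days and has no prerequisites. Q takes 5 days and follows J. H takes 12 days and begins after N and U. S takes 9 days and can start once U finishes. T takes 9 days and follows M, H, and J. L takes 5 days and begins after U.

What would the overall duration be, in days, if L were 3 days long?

30

Baseline: U→H→T = 9+12+9 = 30 → 30 days.
The longest path through L is only 14 days, so L has float 16.
The critical path is still U→H→T; finish is now 30 days.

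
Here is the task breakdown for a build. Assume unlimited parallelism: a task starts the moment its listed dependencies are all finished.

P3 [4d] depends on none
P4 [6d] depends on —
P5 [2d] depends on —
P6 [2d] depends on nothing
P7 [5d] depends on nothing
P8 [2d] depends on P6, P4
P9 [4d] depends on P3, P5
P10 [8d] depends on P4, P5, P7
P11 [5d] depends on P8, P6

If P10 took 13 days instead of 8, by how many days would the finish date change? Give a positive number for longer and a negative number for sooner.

5

The binding path is P4→P10 = 6+8 = 14; finish at 14 days.
P10 lies on that path, so at 13 days the path becomes 19 days.
That remains the longest chain; total 19 days.
Change in finish: 19 − 14 = +5 days.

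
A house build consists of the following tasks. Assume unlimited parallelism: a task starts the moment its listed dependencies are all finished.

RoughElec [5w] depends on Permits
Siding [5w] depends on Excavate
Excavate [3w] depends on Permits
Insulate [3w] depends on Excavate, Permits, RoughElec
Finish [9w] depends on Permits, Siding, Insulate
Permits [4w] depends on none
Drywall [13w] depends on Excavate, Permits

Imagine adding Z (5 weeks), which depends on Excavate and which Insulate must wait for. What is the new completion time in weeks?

Originally the job takes 21 weeks.
With Z inserted, Insulate now waits for max(Excavate, Permits, RoughElec, Z).
New critical path: Permits→Excavate→Z→Insulate→Finish = 4+3+5+3+9 = 24 ⇒ 24 weeks.

24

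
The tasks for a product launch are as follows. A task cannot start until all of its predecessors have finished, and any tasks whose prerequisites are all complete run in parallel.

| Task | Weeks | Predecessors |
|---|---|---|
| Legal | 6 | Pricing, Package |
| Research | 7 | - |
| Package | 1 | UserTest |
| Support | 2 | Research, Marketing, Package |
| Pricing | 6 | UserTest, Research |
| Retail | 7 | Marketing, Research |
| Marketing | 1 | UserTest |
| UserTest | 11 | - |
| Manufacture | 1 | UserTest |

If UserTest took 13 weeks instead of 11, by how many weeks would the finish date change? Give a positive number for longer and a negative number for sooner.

2

The binding path is UserTest→Pricing→Legal = 11+6+6 = 23; finish at 23 weeks.
Since UserTest is critical, the +2 change carries straight to that chain (now 25 weeks).
No other chain overtakes it, so the finish is 25 weeks.
Change in finish: 25 − 23 = +2 weeks.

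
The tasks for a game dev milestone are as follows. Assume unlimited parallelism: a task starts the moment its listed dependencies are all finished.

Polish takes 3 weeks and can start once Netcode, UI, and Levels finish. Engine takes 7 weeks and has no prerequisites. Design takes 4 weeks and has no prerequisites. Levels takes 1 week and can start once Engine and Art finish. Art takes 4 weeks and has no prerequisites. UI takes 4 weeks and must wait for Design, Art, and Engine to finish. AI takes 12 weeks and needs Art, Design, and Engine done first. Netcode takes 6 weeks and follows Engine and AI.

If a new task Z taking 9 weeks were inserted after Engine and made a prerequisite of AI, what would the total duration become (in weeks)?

37

Originally the game dev milestone takes 28 weeks.
With Z inserted, AI now waits for max(Art, Design, Engine, Z).
New critical path: Engine→Z→AI→Netcode→Polish = 7+9+12+6+3 = 37 ⇒ 37 weeks.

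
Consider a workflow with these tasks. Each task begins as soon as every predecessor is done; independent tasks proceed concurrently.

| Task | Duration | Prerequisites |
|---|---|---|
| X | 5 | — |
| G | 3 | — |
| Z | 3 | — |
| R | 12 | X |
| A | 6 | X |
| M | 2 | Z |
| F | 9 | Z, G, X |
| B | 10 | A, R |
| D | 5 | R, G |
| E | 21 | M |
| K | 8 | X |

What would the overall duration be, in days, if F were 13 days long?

27

The binding path is X→R→B = 5+12+10 = 27; finish at 27 days.
F is off the critical path — its longest chain is 14 days, giving 13 of slack.
The critical path is still X→R→B; finish is now 27 days.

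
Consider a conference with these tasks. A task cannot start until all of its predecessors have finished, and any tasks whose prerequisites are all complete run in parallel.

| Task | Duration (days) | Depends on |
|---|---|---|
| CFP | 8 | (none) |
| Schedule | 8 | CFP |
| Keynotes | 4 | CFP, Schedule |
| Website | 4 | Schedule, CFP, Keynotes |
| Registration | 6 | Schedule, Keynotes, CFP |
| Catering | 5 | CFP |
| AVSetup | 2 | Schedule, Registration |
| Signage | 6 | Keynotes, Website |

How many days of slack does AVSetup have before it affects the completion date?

CFP→Schedule→Keynotes→Website→Signage = 8+8+4+4+6 = 30 sets the makespan at 30 days.
AVSetup finishes as early as 28 and must finish by 30.
Slack of AVSetup = 28 − 26 = 2 days.

2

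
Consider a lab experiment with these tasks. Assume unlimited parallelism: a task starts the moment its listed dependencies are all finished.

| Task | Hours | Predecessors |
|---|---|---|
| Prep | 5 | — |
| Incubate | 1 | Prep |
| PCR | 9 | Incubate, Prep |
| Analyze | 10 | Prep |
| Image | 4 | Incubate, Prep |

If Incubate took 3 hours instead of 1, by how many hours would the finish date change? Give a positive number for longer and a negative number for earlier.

The binding path is Prep→Incubate→PCR = 5+1+9 = 15; finish at 15 hours.
Incubate lies on that path, so at 3 hours the path becomes 17 hours.
No other chain overtakes it, so the finish is 17 hours.
Change in finish: 17 − 15 = +2 hours.

2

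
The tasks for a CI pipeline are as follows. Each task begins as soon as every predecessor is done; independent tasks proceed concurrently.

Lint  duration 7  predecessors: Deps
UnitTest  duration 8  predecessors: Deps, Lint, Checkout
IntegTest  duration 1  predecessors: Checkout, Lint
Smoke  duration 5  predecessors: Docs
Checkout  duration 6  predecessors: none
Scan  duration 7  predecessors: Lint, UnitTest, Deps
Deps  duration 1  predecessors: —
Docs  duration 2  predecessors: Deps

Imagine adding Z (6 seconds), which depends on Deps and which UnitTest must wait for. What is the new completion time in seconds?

Originally the job takes 23 seconds.
With Z inserted, UnitTest now waits for max(Deps, Lint, Checkout, Z).
New critical path: Deps→Lint→UnitTest→Scan = 1+7+8+7 = 23 ⇒ 23 seconds.

23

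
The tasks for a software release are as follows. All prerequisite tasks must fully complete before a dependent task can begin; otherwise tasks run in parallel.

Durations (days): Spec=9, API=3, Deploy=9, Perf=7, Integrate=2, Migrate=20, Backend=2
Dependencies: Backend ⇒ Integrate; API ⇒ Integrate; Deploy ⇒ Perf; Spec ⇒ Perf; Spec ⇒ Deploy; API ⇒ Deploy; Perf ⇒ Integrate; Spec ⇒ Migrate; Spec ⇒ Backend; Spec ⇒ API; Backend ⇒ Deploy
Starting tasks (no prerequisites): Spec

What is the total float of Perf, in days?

Critical path: Spec→API→Deploy→Perf→Integrate = 9+3+9+7+2 = 30, so the finish is 30 days.
Perf finishes as early as 28 and must finish by 28.
Slack of Perf = 21 − 21 = 0 days.

0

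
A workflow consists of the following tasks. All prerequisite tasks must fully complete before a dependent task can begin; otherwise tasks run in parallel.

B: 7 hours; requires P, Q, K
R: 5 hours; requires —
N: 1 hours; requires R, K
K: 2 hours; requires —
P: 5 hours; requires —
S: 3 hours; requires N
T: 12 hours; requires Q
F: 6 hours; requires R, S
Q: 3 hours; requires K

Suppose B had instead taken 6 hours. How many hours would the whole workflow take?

The binding path is K→Q→T = 2+3+12 = 17; finish at 17 hours.
B is off the critical path — its longest chain is 12 hours, giving 5 of slack.
That remains the longest chain; total 17 hours.

17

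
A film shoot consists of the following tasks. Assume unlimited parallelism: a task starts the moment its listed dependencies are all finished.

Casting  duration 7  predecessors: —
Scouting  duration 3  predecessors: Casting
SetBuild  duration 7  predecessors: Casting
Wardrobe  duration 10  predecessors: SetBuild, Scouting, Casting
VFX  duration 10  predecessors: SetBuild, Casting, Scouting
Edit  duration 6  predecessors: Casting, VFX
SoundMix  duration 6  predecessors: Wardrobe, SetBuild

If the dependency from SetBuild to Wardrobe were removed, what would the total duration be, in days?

Original critical path: Casting→SetBuild→Wardrobe→SoundMix = 7+7+10+6 = 30 ⇒ 30 days.
Without SetBuild→Wardrobe, Wardrobe's earliest start moves from 14 to 10.
The longest chain is now Casting→SetBuild→VFX→Edit = 7+7+10+6 = 30, so the project takes 30 days.

30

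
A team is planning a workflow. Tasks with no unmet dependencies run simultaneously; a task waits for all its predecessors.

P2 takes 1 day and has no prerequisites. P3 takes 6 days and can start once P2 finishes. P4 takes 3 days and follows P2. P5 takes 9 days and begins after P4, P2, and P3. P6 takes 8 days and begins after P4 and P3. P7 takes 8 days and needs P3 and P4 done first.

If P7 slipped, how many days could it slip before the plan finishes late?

1

P2→P3→P5 = 1+6+9 = 16 sets the makespan at 16 days.
P7 finishes as early as 15 and must finish by 16.
Slack of P7 = 8 − 7 = 1 day.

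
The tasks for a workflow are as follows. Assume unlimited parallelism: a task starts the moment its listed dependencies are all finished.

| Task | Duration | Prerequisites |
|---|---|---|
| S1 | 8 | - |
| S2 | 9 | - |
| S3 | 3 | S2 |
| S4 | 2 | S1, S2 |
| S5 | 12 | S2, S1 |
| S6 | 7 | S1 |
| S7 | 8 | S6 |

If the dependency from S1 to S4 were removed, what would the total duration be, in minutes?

23

Before: longest chain S1→S6→S7 = 8+7+8 = 23, finish 23.
Dropping S1→S4 doesn't change S4's earliest start (9); another predecessor still binds.
New critical path: S1→S6→S7 = 8+7+8 = 23 ⇒ 23 minutes.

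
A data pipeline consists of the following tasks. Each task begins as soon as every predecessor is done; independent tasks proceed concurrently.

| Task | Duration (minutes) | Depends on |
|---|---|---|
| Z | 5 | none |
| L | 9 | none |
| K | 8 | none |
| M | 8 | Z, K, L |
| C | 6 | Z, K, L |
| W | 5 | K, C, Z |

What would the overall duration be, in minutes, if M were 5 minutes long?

20

Actual critical path: L→C→W = 9+6+5 = 20 ⇒ 20 minutes.
The longest path through M is only 17 minutes, so M has float 3.
That remains the longest chain; total 20 minutes.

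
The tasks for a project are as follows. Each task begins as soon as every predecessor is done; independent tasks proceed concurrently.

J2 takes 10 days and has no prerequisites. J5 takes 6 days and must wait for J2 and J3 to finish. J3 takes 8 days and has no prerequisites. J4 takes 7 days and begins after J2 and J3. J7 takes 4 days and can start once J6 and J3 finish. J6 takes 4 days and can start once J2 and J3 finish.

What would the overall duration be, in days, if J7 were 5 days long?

Actual critical path: J2→J6→J7 = 10+4+4 = 18 ⇒ 18 days.
J7 lies on that path, so at 5 days the path becomes 19 days.
That remains the longest chain; total 19 days.

19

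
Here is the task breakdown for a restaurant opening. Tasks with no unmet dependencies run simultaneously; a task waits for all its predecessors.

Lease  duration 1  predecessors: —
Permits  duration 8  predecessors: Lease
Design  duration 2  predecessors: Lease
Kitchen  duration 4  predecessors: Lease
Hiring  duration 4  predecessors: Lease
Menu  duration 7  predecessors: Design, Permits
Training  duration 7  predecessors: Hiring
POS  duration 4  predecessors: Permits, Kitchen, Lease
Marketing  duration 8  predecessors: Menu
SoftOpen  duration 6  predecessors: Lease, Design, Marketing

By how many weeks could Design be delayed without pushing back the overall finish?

Critical path: Lease→Permits→Menu→Marketing→SoftOpen = 1+8+7+8+6 = 30, so the finish is 30 weeks.
Design finishes as early as 3 and must finish by 9.
So Design can slip 9 − 3 = 6 weeks.

6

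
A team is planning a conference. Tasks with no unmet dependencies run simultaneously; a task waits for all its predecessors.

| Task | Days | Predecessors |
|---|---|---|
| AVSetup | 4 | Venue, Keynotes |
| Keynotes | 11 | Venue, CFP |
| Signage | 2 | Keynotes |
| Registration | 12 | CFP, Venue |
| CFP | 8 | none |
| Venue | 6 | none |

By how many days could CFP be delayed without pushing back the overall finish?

Critical path: CFP→Keynotes→AVSetup = 8+11+4 = 23, so the finish is 23 days.
CFP finishes as early as 8 and must finish by 8.
Slack of CFP = 0 − 0 = 0 days.

0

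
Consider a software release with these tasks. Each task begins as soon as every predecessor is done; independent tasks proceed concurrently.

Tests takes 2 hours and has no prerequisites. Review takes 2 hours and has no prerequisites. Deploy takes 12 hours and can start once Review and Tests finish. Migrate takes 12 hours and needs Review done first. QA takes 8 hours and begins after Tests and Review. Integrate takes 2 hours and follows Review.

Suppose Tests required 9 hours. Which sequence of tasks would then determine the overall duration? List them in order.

Baseline: Tests→Deploy = 2+12 = 14 → 14 hours.
Tests lies on that path, so at 9 hours the path becomes 21 hours.
No other chain overtakes it, so the finish is 21 hours.

Tests, Deploy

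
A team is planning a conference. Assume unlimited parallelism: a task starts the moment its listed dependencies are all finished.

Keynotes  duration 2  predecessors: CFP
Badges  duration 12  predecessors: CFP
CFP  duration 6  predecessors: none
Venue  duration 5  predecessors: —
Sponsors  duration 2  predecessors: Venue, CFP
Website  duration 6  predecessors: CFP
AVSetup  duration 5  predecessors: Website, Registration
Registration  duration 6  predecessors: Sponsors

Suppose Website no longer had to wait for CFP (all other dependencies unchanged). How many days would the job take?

Before: longest chain CFP→Sponsors→Registration→AVSetup = 6+2+6+5 = 19, finish 19.
Without CFP→Website, Website's earliest start moves from 6 to 0.
The longest chain is now CFP→Sponsors→Registration→AVSetup = 6+2+6+5 = 19, so the job takes 19 days.

19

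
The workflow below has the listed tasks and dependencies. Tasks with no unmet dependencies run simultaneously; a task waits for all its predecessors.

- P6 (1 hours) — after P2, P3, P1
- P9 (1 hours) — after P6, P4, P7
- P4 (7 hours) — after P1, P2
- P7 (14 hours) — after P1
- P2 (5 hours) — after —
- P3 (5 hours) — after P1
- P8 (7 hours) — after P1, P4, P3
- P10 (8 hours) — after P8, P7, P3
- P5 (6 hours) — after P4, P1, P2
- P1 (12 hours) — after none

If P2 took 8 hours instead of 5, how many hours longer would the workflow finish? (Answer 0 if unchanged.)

0

The binding path is P1→P4→P8→P10 = 12+7+7+8 = 34; finish at 34 hours.
P2 has 7 hours of float (longest path through it is 27).
The critical path is still P1→P4→P8→P10; finish is now 34 hours.
Change in finish: 34 − 34 = +0 hours.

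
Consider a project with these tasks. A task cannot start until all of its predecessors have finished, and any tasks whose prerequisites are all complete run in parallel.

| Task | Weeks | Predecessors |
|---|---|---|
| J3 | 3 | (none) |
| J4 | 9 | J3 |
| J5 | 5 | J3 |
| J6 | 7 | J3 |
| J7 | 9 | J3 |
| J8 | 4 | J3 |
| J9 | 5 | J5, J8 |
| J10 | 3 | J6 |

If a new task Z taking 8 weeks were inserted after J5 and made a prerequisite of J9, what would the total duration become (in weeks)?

Originally the schedule takes 13 weeks.
With Z inserted, J9 now waits for max(J5, J8, Z).
New critical path: J3→J5→Z→J9 = 3+5+8+5 = 21 ⇒ 21 weeks.

21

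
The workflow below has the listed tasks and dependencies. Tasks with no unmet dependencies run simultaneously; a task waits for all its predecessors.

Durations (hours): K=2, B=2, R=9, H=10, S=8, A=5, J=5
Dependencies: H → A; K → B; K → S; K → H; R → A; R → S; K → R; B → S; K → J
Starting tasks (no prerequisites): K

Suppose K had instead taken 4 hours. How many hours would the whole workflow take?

21

Actual critical path: K→R→S = 2+9+8 = 19 ⇒ 19 hours.
Since K is critical, the +2 change carries straight to that chain (now 21 hours).
That remains the longest chain; total 21 hours.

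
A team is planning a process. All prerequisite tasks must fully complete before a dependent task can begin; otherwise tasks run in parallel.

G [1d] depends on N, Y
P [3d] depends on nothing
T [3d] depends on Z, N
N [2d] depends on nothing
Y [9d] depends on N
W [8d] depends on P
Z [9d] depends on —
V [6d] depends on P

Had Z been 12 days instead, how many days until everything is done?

15

Baseline: Z→T = 9+3 = 12 → 12 days.
Z lies on that path, so at 12 days the path becomes 15 days.
No other chain overtakes it, so the finish is 15 days.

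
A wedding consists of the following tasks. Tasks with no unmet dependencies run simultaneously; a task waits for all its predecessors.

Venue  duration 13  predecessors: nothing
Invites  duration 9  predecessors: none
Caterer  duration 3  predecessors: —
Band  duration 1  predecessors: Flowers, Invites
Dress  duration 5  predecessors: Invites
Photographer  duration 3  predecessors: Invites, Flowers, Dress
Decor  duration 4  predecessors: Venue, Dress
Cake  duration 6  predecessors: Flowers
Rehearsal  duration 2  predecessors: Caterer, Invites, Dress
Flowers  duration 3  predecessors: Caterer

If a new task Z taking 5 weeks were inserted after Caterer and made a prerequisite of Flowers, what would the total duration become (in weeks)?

18

Originally the plan takes 18 weeks.
With Z inserted, Flowers now waits for max(Caterer, Z).
New critical path: Invites→Dress→Decor = 9+5+4 = 18 ⇒ 18 weeks.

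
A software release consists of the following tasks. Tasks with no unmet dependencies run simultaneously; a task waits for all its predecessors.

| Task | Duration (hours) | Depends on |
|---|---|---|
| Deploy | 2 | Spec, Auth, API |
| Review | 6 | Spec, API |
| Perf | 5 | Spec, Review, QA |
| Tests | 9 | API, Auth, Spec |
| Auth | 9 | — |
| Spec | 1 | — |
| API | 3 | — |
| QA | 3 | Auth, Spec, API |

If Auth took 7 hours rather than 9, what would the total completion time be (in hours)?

Critical path before the change: Auth→Tests = 9+9 = 18 giving 18 hours.
Auth is on the critical path; changing it to 7 makes that path 16 hours.
The critical path is still Auth→Tests; finish is now 16 hours.

16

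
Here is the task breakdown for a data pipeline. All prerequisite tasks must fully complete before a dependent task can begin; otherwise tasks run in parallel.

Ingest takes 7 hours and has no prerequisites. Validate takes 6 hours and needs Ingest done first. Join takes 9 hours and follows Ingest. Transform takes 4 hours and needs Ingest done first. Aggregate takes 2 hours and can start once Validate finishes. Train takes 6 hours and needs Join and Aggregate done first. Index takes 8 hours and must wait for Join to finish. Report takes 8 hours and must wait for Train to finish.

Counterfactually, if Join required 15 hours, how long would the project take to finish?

36

Critical path before the change: Ingest→Join→Train→Report = 7+9+6+8 = 30 giving 30 hours.
Join lies on that path, so at 15 hours the path becomes 36 hours.
No other chain overtakes it, so the finish is 36 hours.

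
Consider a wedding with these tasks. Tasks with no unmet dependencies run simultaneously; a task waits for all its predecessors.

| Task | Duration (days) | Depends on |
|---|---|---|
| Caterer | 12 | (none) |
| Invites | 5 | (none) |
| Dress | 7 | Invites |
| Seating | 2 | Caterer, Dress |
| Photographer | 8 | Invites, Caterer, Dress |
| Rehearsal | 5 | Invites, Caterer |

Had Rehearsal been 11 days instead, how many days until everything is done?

23

The binding path is Caterer→Photographer = 12+8 = 20; finish at 20 days.
Rehearsal is off the critical path — its longest chain is 17 days, giving 3 of slack.
New critical path: Caterer→Rehearsal = 12+11 = 23 ⇒ 23 days.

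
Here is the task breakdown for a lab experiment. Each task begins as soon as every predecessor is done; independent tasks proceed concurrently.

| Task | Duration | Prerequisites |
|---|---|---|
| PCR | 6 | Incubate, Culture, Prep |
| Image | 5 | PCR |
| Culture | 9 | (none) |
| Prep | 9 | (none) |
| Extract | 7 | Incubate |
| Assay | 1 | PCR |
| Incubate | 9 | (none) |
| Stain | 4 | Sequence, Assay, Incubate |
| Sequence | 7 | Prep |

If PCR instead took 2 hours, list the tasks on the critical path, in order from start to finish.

Prep, Sequence, Stain

Critical path before the change: Prep→PCR→Assay→Stain = 9+6+1+4 = 20 giving 20 hours.
PCR is on the critical path; changing it to 2 makes that path 16 hours.
New critical path: Prep→Sequence→Stain = 9+7+4 = 20 ⇒ 20 hours.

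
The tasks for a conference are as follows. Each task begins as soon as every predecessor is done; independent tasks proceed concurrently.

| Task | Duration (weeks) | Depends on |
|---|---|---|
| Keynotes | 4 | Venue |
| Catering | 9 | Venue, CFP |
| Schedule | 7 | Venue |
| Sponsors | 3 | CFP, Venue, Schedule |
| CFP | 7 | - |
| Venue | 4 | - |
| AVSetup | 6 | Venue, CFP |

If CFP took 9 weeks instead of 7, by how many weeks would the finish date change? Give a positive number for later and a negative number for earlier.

2

Actual critical path: CFP→Catering = 7+9 = 16 ⇒ 16 weeks.
Since CFP is critical, the +2 change carries straight to that chain (now 18 weeks).
The critical path is still CFP→Catering; finish is now 18 weeks.
Change in finish: 18 − 16 = +2 weeks.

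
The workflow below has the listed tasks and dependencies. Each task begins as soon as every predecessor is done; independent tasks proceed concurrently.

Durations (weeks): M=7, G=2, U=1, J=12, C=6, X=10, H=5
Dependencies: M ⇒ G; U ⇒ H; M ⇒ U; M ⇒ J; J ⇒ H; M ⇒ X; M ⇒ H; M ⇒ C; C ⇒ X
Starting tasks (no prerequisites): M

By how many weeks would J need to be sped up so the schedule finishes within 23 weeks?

Current finish: 24 weeks; target: 23.
J is on every critical path, so each week cut from J cuts the finish by one (this holds down to a finish of 23).
Need 24 − 23 = 1 week off J → J becomes 11 weeks, finish becomes 23.

1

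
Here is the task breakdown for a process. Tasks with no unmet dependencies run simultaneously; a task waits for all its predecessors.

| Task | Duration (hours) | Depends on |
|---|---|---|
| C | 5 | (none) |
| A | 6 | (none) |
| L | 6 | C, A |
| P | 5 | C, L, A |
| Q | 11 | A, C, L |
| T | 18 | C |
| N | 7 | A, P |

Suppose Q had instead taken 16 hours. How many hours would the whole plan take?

The binding path is A→L→P→N = 6+6+5+7 = 24; finish at 24 hours.
The longest path through Q is only 23 hours, so Q has float 1.
Now A→L→Q = 6+6+16 = 28 is longest, so the finish becomes 28 hours.

28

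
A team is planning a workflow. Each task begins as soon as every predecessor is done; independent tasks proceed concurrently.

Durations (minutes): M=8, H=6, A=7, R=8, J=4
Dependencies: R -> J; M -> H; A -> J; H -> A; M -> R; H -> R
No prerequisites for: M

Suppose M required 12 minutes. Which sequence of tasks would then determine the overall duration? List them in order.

Actual critical path: M→H→R→J = 8+6+8+4 = 26 ⇒ 26 minutes.
M is on the critical path; changing it to 12 makes that path 30 minutes.
No other chain overtakes it, so the finish is 30 minutes.

M, H, R, J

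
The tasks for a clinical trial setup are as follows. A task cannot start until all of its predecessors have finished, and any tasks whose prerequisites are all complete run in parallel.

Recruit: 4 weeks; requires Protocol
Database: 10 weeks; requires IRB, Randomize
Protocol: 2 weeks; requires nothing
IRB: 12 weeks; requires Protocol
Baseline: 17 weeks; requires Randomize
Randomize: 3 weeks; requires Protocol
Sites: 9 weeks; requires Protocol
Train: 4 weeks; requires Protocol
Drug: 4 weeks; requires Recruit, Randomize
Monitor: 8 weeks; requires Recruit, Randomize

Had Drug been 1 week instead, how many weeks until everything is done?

The binding path is Protocol→IRB→Database = 2+12+10 = 24; finish at 24 weeks.
Drug is off the critical path — its longest chain is 10 weeks, giving 14 of slack.
No other chain overtakes it, so the finish is 24 weeks.

24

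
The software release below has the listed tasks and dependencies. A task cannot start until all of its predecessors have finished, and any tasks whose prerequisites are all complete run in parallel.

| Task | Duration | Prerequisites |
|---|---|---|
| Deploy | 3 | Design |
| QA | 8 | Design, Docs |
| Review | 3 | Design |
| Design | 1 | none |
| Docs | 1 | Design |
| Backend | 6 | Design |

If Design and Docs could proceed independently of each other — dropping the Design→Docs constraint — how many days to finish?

Original critical path: Design→Docs→QA = 1+1+8 = 10 ⇒ 10 days.
Without Design→Docs, Docs's earliest start moves from 1 to 0.
The longest chain is now Design→QA = 1+8 = 9, so the plan takes 9 days.

9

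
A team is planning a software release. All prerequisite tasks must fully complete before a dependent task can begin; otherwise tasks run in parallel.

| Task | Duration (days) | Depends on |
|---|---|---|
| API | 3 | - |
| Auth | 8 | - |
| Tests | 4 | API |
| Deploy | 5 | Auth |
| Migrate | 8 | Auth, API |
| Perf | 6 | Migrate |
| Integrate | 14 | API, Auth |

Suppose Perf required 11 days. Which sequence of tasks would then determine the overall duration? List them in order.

Auth, Migrate, Perf

Actual critical path: Auth→Migrate→Perf = 8+8+6 = 22 ⇒ 22 days.
Perf lies on that path, so at 11 days the path becomes 27 days.
That remains the longest chain; total 27 days.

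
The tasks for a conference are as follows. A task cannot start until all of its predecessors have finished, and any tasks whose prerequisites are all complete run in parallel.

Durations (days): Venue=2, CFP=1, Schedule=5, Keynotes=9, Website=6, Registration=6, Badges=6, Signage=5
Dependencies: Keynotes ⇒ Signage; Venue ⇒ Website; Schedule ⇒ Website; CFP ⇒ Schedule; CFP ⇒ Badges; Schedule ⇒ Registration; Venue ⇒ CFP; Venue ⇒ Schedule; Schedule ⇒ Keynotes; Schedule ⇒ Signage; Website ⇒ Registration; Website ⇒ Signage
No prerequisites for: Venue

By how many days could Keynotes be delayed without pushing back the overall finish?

0

Venue→CFP→Schedule→Keynotes→Signage = 2+1+5+9+5 = 22 sets the makespan at 22 days.
The longest chain containing Keynotes totals 22 days.
So Keynotes can slip 17 − 17 = 0 days.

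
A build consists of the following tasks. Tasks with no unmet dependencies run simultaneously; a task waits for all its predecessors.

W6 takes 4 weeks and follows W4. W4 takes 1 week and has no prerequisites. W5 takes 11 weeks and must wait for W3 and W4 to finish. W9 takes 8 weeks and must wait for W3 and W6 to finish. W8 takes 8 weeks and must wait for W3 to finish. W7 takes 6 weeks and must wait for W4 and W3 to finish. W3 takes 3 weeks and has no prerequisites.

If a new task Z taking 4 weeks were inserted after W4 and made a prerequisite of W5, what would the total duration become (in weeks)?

Originally the build takes 14 weeks.
With Z inserted, W5 now waits for max(W3, W4, Z).
New critical path: W4→Z→W5 = 1+4+11 = 16 ⇒ 16 weeks.

16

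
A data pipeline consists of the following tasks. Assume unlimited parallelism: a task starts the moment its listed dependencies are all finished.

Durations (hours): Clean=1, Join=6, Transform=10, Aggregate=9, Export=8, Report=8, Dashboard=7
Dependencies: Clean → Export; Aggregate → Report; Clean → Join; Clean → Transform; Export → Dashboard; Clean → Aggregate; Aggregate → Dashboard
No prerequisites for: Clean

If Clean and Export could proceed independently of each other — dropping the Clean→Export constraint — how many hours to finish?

18

Original critical path: Clean→Aggregate→Report = 1+9+8 = 18 ⇒ 18 hours.
Without Clean→Export, Export's earliest start moves from 1 to 0.
After: Clean→Aggregate→Report = 1+9+8 = 18 → 18 hours.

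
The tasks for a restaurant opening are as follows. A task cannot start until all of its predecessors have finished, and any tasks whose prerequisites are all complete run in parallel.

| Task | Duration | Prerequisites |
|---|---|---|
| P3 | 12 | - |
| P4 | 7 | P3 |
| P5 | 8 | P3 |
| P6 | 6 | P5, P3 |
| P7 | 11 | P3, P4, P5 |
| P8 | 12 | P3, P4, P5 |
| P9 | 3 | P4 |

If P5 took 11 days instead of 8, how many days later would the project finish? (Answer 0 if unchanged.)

3

Baseline: P3→P5→P8 = 12+8+12 = 32 → 32 days.
P5 is on the critical path; changing it to 11 makes that path 35 days.
That remains the longest chain; total 35 days.
Change in finish: 35 − 32 = +3 days.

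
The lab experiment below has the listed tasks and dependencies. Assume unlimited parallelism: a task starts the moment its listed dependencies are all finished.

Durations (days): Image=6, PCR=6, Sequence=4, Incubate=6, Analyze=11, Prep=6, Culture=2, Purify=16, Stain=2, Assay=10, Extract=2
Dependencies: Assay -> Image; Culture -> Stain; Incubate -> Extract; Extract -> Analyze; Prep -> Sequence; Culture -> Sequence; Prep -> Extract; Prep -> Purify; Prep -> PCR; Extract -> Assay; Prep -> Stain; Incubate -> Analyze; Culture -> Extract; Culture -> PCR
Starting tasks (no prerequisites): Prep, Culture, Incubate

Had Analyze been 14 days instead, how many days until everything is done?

24

Critical path before the change: Prep→Extract→Assay→Image = 6+2+10+6 = 24 giving 24 days.
Analyze is off the critical path — its longest chain is 19 days, giving 5 of slack.
No other chain overtakes it, so the finish is 24 days.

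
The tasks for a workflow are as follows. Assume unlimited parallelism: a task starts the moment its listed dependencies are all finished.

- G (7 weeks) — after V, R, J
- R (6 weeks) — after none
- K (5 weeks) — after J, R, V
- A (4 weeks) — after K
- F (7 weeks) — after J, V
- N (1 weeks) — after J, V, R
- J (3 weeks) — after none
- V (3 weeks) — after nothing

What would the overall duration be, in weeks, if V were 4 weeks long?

15

Actual critical path: R→K→A = 6+5+4 = 15 ⇒ 15 weeks.
V has 3 weeks of float (longest path through it is 12).
The critical path is still R→K→A; finish is now 15 weeks.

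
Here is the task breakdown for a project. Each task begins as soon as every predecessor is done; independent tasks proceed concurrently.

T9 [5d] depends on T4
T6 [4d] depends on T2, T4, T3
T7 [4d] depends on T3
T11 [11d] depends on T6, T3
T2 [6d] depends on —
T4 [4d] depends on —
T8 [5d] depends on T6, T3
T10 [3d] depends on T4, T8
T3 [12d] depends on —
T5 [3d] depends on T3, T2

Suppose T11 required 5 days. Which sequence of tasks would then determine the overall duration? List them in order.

T3, T6, T8, T10

Baseline: T3→T6→T11 = 12+4+11 = 27 → 27 days.
T11 is on the critical path; changing it to 5 makes that path 21 days.
Now T3→T6→T8→T10 = 12+4+5+3 = 24 is longest, so the finish becomes 24 days.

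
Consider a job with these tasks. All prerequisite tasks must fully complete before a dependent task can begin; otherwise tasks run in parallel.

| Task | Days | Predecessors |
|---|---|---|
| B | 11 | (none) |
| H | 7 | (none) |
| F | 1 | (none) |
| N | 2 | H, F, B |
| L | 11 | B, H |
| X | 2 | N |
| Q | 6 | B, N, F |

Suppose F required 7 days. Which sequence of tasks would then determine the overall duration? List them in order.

B, L

Baseline: B→L = 11+11 = 22 → 22 days.
F is off the critical path — its longest chain is 9 days, giving 13 of slack.
That remains the longest chain; total 22 days.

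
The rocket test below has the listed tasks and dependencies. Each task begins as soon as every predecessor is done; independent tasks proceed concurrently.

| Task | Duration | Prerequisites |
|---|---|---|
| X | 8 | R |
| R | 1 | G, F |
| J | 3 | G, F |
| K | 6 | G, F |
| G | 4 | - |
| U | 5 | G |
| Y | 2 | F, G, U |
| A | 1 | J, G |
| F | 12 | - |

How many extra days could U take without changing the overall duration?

Critical path: F→R→X = 12+1+8 = 21, so the finish is 21 days.
The longest chain containing U totals 11 days.
Float = 21 − 11 = 10.

10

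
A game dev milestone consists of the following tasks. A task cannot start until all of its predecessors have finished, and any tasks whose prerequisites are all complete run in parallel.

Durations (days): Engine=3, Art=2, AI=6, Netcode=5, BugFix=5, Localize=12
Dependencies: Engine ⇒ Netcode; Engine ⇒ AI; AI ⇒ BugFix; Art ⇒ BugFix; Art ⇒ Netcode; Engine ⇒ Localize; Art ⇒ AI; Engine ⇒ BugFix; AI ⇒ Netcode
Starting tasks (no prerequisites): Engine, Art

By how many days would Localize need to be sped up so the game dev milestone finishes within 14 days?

1

Current finish: 15 days; target: 14.
Localize is on every critical path, so each day cut from Localize cuts the finish by one (this holds down to a finish of 14).
Need 15 − 14 = 1 day off Localize → Localize becomes 11 days, finish becomes 14.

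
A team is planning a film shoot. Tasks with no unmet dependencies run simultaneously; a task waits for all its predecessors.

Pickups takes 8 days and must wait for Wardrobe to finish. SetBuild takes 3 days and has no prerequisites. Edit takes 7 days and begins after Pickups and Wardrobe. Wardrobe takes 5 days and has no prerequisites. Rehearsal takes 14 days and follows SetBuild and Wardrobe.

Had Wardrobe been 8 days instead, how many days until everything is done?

23

Baseline: Wardrobe→Pickups→Edit = 5+8+7 = 20 → 20 days.
Since Wardrobe is critical, the +3 change carries straight to that chain (now 23 days).
The critical path is still Wardrobe→Pickups→Edit; finish is now 23 days.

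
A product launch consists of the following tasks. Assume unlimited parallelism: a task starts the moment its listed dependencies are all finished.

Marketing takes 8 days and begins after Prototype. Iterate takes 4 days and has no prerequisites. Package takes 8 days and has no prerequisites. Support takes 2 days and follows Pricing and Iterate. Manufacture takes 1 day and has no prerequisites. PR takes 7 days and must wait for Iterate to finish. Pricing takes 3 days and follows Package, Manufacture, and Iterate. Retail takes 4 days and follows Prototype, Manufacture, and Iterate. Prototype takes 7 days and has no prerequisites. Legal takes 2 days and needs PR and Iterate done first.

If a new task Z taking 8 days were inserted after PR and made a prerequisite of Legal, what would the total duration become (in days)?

21

Originally the plan takes 15 days.
With Z inserted, Legal now waits for max(PR, Iterate, Z).
New critical path: Iterate→PR→Z→Legal = 4+7+8+2 = 21 ⇒ 21 days.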